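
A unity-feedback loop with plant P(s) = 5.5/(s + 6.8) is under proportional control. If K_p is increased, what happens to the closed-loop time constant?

decrease

Closed-loop pole is at s = −(6.8+K_p·5.5); larger K_p moves it further left, so τ = 1/(6.8+K_p·5.5) decreases.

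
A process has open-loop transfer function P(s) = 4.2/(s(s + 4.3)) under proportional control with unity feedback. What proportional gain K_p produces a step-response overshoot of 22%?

From %OS = 100·exp(−πζ/√(1−ζ²)) = 22%, ζ = −ln(0.22)/√(π²+ln²(0.22)) = 0.4342.
Characteristic equation s² + 4.3s + 4.2K_p = 0 gives ζ = 4.3/(2√(4.2K_p)).
Setting ζ = 0.4342: √(4.2K_p) = 4.3/(2·0.4342) = 4.952, so K_p = 24.52/4.2 = 5.84.

K_p = 5.84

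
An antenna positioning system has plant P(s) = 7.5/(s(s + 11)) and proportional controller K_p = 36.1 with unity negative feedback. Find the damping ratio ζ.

ζ = 0.334

The closed-loop denominator is s(s+11) + 36.1·7.5 = s² + 11s + 270.8.
Matching s² + 2ζω_n s + ω_n²: ω_n = √270.8 = 16.45 rad/s and 2ζω_n = 11, so ζ = 11/(2·16.45) = 0.334.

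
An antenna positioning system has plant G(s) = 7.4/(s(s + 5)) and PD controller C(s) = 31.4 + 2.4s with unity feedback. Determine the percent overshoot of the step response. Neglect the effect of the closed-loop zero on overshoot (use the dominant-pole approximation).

Forward path: (31.4 + 2.4s)·7.4/(s(s+5)). The closed-loop characteristic equation is s² + (5 + 7.4·2.4)s + 7.4·31.4 = 0.
That is s² + 22.76s + 232.4 = 0, so ω_n = 15.24 rad/s and ζ = 22.76/(2·15.24) = 0.7466.
%OS = 100·exp(−πζ/√(1−ζ²)) = 2.94%.

2.94%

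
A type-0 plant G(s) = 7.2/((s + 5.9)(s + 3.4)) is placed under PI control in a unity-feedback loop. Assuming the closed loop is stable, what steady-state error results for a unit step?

0

The PI controller's integrator makes the forward path type 1, so e_ss to a step is zero.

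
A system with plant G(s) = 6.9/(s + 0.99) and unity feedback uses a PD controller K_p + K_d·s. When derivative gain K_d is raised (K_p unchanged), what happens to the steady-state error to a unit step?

At s = 0 the derivative term contributes nothing: C(0) = K_p regardless of K_d, so K_pos = K_p·G(0) and e_ss are unchanged.

unchanged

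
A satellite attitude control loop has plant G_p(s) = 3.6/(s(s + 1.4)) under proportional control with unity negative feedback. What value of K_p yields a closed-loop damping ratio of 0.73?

K_p = 0.255

Closed-loop characteristic equation: s² + 1.4s + K_p·3.6 = 0.
So ω_n = √(3.6K_p) and 2ζω_n = 1.4, giving ζ = 1.4/(2√(3.6K_p)).
Setting ζ = 0.73: √(3.6K_p) = 1.4/(2·0.73) = 0.9589, so K_p = 0.9195/3.6 = 0.255.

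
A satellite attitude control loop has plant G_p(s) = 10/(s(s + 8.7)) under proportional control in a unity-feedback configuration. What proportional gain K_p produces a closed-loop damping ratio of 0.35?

Closed-loop characteristic equation: s² + 8.7s + K_p·10 = 0.
So ω_n = √(10K_p) and 2ζω_n = 8.7, giving ζ = 8.7/(2√(10K_p)).
Setting ζ = 0.35: √(10K_p) = 8.7/(2·0.35) = 12.43, so K_p = 154.5/10 = 15.4.

K_p = 15.4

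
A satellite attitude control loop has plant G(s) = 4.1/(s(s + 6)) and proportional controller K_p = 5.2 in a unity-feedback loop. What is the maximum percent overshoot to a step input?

6.82%

Closed-loop characteristic equation: s² + 6s + 21.32 = 0, so ω_n = 4.617 rad/s and ζ = 6/(2·4.617) = 0.6497.
%OS = 100·exp(−πζ/√(1−ζ²)) = 100·exp(−π·0.6497/√0.5779) = 6.82%.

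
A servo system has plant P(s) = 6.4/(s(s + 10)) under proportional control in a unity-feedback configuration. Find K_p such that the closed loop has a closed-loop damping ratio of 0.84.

K_p = 5.54

Closed-loop characteristic equation: s² + 10s + K_p·6.4 = 0.
So ω_n = √(6.4K_p) and 2ζω_n = 10, giving ζ = 10/(2√(6.4K_p)).
Setting ζ = 0.84: √(6.4K_p) = 10/(2·0.84) = 5.952, so K_p = 35.43/6.4 = 5.54.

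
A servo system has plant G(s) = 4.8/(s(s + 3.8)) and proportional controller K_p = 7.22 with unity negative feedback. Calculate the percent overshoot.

The closed-loop denominator s² + 3.8s + 34.66 gives ω_n = √34.66 = 5.887 and ζ = 3.8/(2ω_n) = 0.3227.
%OS = 100·exp(−πζ/√(1−ζ²)) = 100·exp(−π·0.3227/√0.8958) = 34.3%.

34.3%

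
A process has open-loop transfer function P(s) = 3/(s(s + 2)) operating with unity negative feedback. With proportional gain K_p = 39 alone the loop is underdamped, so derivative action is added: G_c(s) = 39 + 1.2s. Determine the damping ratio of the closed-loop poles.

Forward path: (39 + 1.2s)·3/(s(s+2)). The closed-loop characteristic equation is s² + (2 + 3·1.2)s + 3·39 = 0.
That is s² + 5.6s + 117 = 0, so ω_n = 10.82 rad/s and ζ = 5.6/(2·10.82) = 0.2589.

ζ = 0.259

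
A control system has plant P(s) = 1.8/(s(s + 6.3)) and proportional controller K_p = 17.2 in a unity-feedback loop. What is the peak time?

Closed-loop characteristic equation: s² + 6.3s + 30.96 = 0, so ω_n = 5.564 rad/s and ζ = 6.3/(2·5.564) = 0.5661.
Damped frequency ω_d = ω_n√(1−ζ²) = 4.587 rad/s, so peak time T_p = π/ω_d = 0.685 s.

T_p = 0.685 s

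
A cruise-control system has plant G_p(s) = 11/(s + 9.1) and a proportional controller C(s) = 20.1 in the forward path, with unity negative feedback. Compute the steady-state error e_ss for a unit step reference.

The loop is type 0. Static position error constant K_pos = C(0)·G_p(0) = 20.1·1.209 = 24.3.
Steady-state error to a unit step: e_ss = 1/(1+K_pos) = 1/25.3 = 0.0395.

0.0395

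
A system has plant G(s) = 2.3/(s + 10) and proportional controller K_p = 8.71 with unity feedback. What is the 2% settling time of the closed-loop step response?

Closed-loop transfer function: T(s) = K_p·G(s)/(1 + K_p·G(s)) = 20.03/(s + 10 + 20.03) = 20.03/(s + 30.03).
Time constant τ = 1/30.03 = 0.0333 s, so the 2% settling time is about 4τ = 0.133 s.

T_s ≈ 0.133 s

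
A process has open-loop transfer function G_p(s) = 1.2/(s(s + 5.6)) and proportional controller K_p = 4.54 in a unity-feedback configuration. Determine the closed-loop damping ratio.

ζ = 1.2

1 + K_p·G_p(s) = 0 gives s² + 5.6s + 5.448 = 0.
Matching s² + 2ζω_n s + ω_n²: ω_n = √5.448 = 2.334 rad/s and 2ζω_n = 5.6, so ζ = 5.6/(2·2.334) = 1.2.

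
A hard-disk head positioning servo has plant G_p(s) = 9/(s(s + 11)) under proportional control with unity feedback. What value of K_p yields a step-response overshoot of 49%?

From %OS = 100·exp(−πζ/√(1−ζ²)) = 49%, ζ = −ln(0.49)/√(π²+ln²(0.49)) = 0.2214.
Characteristic equation s² + 11s + 9K_p = 0 gives ζ = 11/(2√(9K_p)).
Setting ζ = 0.2214: √(9K_p) = 11/(2·0.2214) = 24.84, so K_p = 617/9 = 68.6.

K_p = 68.6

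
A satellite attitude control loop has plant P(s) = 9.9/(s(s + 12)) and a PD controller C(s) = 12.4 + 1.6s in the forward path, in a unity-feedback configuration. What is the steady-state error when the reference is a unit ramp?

0.0978

The loop has one pole at the origin (type 1). Velocity error constant K_v = lim_{s→0} s·C(s)P(s) = 12.4·9.9/12 = 10.23.
Steady-state error to a unit ramp: e_ss = 1/K_v = 0.0978.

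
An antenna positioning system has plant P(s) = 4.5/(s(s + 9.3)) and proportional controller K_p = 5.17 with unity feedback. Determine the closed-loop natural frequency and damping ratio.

The closed-loop denominator is s(s+9.3) + 5.17·4.5 = s² + 9.3s + 23.27.
So ω_n² = 23.27 ⇒ ω_n = 4.823 rad/s, and ζ = 9.3/(2ω_n) = 0.964.

ω_n = 4.82 rad/s, ζ = 0.964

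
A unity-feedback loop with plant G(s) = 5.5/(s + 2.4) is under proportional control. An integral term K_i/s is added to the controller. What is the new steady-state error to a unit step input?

Adding integral action puts a pole at s = 0 in the forward path, raising the system type to 1; a type-1 loop has zero steady-state error to a step.

0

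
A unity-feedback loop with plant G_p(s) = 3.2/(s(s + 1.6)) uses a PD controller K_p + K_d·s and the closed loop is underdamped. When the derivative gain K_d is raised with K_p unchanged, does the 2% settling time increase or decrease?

decrease

Characteristic equation s² + (1.6 + 3.2K_d)s + 3.2K_p = 0: raising K_d increases ζω_n = (1.6+3.2K_d)/2 while the loop stays underdamped, so T_s ≈ 4/(ζω_n) decreases.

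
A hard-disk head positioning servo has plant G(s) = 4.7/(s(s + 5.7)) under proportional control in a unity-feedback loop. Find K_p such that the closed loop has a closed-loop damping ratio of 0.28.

Closed-loop characteristic equation: s² + 5.7s + K_p·4.7 = 0.
So ω_n = √(4.7K_p) and 2ζω_n = 5.7, giving ζ = 5.7/(2√(4.7K_p)).
Setting ζ = 0.28: √(4.7K_p) = 5.7/(2·0.28) = 10.18, so K_p = 103.6/4.7 = 22.

K_p = 22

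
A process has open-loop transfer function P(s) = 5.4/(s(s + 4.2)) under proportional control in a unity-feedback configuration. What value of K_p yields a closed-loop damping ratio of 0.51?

K_p = 3.14

Closed-loop characteristic equation: s² + 4.2s + K_p·5.4 = 0.
So ω_n = √(5.4K_p) and 2ζω_n = 4.2, giving ζ = 4.2/(2√(5.4K_p)).
Setting ζ = 0.51: √(5.4K_p) = 4.2/(2·0.51) = 4.118, so K_p = 16.96/5.4 = 3.14.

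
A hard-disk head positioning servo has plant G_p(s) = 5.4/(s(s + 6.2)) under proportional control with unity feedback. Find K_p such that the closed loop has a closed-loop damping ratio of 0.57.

K_p = 5.48

Closed-loop characteristic equation: s² + 6.2s + K_p·5.4 = 0.
So ω_n = √(5.4K_p) and 2ζω_n = 6.2, giving ζ = 6.2/(2√(5.4K_p)).
Setting ζ = 0.57: √(5.4K_p) = 6.2/(2·0.57) = 5.439, so K_p = 29.58/5.4 = 5.48.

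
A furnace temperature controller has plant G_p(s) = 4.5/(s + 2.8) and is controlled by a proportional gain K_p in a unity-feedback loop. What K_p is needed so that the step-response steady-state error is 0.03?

K_p = 20.1

Steady-state error for a unit step on this type-0 loop is 1/(1 + K_p·G_p(0)).
G_p(0) = 1.607. Require 1/(1 + K_p·1.607) = 0.03, so 1 + 1.607·K_p = 33.33.
K_p = (33.33 − 1)/1.607 = 20.1.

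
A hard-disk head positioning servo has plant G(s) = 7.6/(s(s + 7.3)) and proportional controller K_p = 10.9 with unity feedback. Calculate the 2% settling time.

From 1 + K_pG(s) = 0: s² + 7.3s + 82.84 = 0 ⇒ ω_n = 9.102, ζ = 0.401.
2% settling time T_s ≈ 4/(ζω_n) = 4/3.65 = 1.1 s.

T_s ≈ 1.1 s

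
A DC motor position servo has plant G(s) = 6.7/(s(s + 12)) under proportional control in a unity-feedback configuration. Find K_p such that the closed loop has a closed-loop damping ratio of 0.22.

Closed-loop characteristic equation: s² + 12s + K_p·6.7 = 0.
So ω_n = √(6.7K_p) and 2ζω_n = 12, giving ζ = 12/(2√(6.7K_p)).
Setting ζ = 0.22: √(6.7K_p) = 12/(2·0.22) = 27.27, so K_p = 743.8/6.7 = 111.

K_p = 111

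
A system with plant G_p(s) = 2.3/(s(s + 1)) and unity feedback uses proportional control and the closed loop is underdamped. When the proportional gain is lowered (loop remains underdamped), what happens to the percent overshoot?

ζ = 1/(2√(2.3K_p)) rises as K_p falls; higher damping means less overshoot.

decrease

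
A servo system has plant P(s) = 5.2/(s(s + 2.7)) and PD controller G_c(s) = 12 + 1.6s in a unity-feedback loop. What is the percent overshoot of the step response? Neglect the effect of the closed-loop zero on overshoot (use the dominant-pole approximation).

4.7%

Forward path: (12 + 1.6s)·5.2/(s(s+2.7)). The closed-loop characteristic equation is s² + (2.7 + 5.2·1.6)s + 5.2·12 = 0.
That is s² + 11.02s + 62.4 = 0, so ω_n = 7.899 rad/s and ζ = 11.02/(2·7.899) = 0.6975.
%OS = 100·exp(−πζ/√(1−ζ²)) = 4.7%.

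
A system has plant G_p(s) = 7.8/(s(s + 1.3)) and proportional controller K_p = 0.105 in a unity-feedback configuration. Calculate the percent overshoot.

From 1 + K_pG_p(s) = 0: s² + 1.3s + 0.819 = 0 ⇒ ω_n = 0.905, ζ = 0.7182.
%OS = 100·exp(−πζ/√(1−ζ²)) = 100·exp(−π·0.7182/√0.4841) = 3.9%.

3.9%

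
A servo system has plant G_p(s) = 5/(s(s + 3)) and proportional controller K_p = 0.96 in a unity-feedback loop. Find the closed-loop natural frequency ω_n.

1 + K_p·G_p(s) = 0 gives s² + 3s + 4.8 = 0.
Matching s² + 2ζω_n s + ω_n²: ω_n = √4.8 = 2.191 rad/s and 2ζω_n = 3, so ζ = 3/(2·2.191) = 0.685.

ω_n = 2.19 rad/s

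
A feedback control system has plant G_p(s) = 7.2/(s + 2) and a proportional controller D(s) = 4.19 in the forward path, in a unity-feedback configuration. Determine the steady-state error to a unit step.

The loop is type 0. Static position error constant K_pos = D(0)·G_p(0) = 4.19·3.6 = 15.08.
Steady-state error to a unit step: e_ss = 1/(1+K_pos) = 1/16.08 = 0.0622.

0.0622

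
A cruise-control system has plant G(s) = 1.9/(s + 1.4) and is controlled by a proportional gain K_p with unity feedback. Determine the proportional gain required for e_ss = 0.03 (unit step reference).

Steady-state error for a unit step on this type-0 loop is 1/(1 + K_p·G(0)).
G(0) = 1.357. Require 1/(1 + K_p·1.357) = 0.03, so 1 + 1.357·K_p = 33.33.
K_p = (33.33 − 1)/1.357 = 23.8.

K_p = 23.8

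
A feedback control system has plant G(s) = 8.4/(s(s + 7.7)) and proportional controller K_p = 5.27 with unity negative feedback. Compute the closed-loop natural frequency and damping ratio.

ω_n = 6.65 rad/s, ζ = 0.579

With unity feedback the closed-loop characteristic equation is s² + 7.7s + 5.27·8.4 = s² + 7.7s + 44.27 = 0.
So ω_n² = 44.27 ⇒ ω_n = 6.653 rad/s, and ζ = 7.7/(2ω_n) = 0.579.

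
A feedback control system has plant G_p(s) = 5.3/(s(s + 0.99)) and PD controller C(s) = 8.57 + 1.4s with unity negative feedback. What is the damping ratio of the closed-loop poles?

Forward path: (8.57 + 1.4s)·5.3/(s(s+0.99)). The closed-loop characteristic equation is s² + (0.99 + 5.3·1.4)s + 5.3·8.57 = 0.
That is s² + 8.41s + 45.42 = 0, so ω_n = 6.74 rad/s and ζ = 8.41/(2·6.74) = 0.6239.

ζ = 0.624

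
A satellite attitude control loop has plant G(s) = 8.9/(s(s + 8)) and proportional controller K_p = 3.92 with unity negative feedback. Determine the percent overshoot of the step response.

Closed-loop characteristic equation: s² + 8s + 34.89 = 0, so ω_n = 5.907 rad/s and ζ = 8/(2·5.907) = 0.6772.
%OS = 100·exp(−πζ/√(1−ζ²)) = 100·exp(−π·0.6772/√0.5414) = 5.55%.

5.55%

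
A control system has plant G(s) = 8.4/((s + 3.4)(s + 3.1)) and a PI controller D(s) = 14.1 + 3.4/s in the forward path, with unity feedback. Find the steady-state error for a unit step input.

The open loop D(s)G(s) has a pole at the origin (type 1), so the static position error constant is infinite and e_ss = 1/(1+∞) = 0.

0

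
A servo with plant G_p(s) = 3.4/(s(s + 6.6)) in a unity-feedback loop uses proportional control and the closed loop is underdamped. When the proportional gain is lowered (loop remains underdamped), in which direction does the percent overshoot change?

decrease

ζ = 6.6/(2√(3.4K_p)) rises as K_p falls; higher damping means less overshoot.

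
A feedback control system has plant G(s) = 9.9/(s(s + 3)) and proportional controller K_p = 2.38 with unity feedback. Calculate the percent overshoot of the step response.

36%

From 1 + K_pG(s) = 0: s² + 3s + 23.56 = 0 ⇒ ω_n = 4.854, ζ = 0.309.
%OS = 100·exp(−πζ/√(1−ζ²)) = 100·exp(−π·0.309/√0.9045) = 36%.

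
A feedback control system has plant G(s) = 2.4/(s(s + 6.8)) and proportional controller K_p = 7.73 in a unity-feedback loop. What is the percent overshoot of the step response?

1.76%

Closed-loop characteristic equation: s² + 6.8s + 18.55 = 0, so ω_n = 4.307 rad/s and ζ = 6.8/(2·4.307) = 0.7894.
%OS = 100·exp(−πζ/√(1−ζ²)) = 100·exp(−π·0.7894/√0.3769) = 1.76%.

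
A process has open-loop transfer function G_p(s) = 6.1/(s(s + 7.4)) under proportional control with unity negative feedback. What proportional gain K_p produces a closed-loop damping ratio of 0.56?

Closed-loop characteristic equation: s² + 7.4s + K_p·6.1 = 0.
So ω_n = √(6.1K_p) and 2ζω_n = 7.4, giving ζ = 7.4/(2√(6.1K_p)).
Setting ζ = 0.56: √(6.1K_p) = 7.4/(2·0.56) = 6.607, so K_p = 43.65/6.1 = 7.16.

K_p = 7.16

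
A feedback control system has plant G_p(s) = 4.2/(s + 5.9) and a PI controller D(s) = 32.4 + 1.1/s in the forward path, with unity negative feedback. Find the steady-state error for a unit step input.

0

The open loop D(s)G_p(s) has a pole at the origin (type 1), so the static position error constant is infinite and e_ss = 1/(1+∞) = 0.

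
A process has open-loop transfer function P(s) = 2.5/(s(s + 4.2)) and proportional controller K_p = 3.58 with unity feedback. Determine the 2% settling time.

The closed-loop denominator s² + 4.2s + 8.95 gives ω_n = √8.95 = 2.992 and ζ = 4.2/(2ω_n) = 0.702.
2% settling time T_s ≈ 4/(ζω_n) = 4/2.1 = 1.9 s.

T_s ≈ 1.9 s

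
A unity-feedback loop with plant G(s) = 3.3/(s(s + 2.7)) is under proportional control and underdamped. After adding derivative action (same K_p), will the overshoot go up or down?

decrease

With PD the characteristic equation becomes s² + (a + K·K_d)s + K·K_p = 0; the damping term grows, ζ rises, overshoot falls.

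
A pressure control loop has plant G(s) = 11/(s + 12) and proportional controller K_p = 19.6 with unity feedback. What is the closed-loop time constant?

τ = 0.00439 s

Closed-loop transfer function: T(s) = K_p·G(s)/(1 + K_p·G(s)) = 215.6/(s + 12 + 215.6) = 215.6/(s + 227.6).
Time constant τ = 1/227.6 = 0.00439 s.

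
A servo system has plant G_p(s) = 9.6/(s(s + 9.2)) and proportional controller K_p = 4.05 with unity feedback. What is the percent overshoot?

3.23%

The closed-loop denominator s² + 9.2s + 38.88 gives ω_n = √38.88 = 6.235 and ζ = 9.2/(2ω_n) = 0.7377.
%OS = 100·exp(−πζ/√(1−ζ²)) = 100·exp(−π·0.7377/√0.4558) = 3.23%.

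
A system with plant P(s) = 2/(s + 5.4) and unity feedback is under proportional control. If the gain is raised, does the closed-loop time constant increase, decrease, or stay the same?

decrease

The closed-loop bandwidth 5.4+K_p·2 grows with K_p, so τ shrinks.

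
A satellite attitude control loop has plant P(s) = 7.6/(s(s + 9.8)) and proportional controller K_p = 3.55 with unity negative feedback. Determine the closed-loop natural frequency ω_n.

ω_n = 5.19 rad/s

The closed-loop denominator is s(s+9.8) + 3.55·7.6 = s² + 9.8s + 26.98.
Matching s² + 2ζω_n s + ω_n²: ω_n = √26.98 = 5.194 rad/s and 2ζω_n = 9.8, so ζ = 9.8/(2·5.194) = 0.943.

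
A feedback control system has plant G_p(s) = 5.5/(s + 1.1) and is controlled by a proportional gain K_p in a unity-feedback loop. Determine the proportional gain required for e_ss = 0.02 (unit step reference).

Steady-state error for a unit step on this type-0 loop is 1/(1 + K_p·G_p(0)).
G_p(0) = 5. Require 1/(1 + K_p·5) = 0.02, so 1 + 5·K_p = 50.
K_p = (50 − 1)/5 = 9.8.

K_p = 9.8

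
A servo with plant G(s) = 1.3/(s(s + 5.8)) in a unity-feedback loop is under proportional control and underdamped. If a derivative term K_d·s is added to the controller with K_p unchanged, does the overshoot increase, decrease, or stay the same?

The derivative term adds K·K_d to the s-coefficient of the characteristic equation, raising 2ζω_n while ω_n is unchanged; ζ increases, so overshoot decreases.

decrease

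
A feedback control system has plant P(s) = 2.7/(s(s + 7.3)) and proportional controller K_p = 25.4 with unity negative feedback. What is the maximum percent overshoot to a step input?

21.4%

From 1 + K_pP(s) = 0: s² + 7.3s + 68.58 = 0 ⇒ ω_n = 8.281, ζ = 0.4408.
%OS = 100·exp(−πζ/√(1−ζ²)) = 100·exp(−π·0.4408/√0.8057) = 21.4%.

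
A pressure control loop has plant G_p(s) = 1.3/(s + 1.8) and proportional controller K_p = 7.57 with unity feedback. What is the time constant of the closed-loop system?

τ = 0.0859 s

Closed-loop transfer function: T(s) = K_p·G_p(s)/(1 + K_p·G_p(s)) = 9.841/(s + 1.8 + 9.841) = 9.841/(s + 11.64).
Time constant τ = 1/11.64 = 0.0859 s.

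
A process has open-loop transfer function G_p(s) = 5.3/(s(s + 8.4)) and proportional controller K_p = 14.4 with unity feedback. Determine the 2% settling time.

From 1 + K_pG_p(s) = 0: s² + 8.4s + 76.32 = 0 ⇒ ω_n = 8.736, ζ = 0.4808.
2% settling time T_s ≈ 4/(ζω_n) = 4/4.2 = 0.952 s.

T_s ≈ 0.952 s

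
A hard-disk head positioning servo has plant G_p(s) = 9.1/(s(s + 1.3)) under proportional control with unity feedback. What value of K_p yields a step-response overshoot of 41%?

K_p = 0.623

From %OS = 100·exp(−πζ/√(1−ζ²)) = 41%, ζ = −ln(0.41)/√(π²+ln²(0.41)) = 0.273.
Characteristic equation s² + 1.3s + 9.1K_p = 0 gives ζ = 1.3/(2√(9.1K_p)).
Setting ζ = 0.273: √(9.1K_p) = 1.3/(2·0.273) = 2.381, so K_p = 5.668/9.1 = 0.623.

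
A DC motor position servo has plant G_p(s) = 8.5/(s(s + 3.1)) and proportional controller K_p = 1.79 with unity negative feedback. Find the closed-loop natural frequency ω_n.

The closed-loop denominator is s(s+3.1) + 1.79·8.5 = s² + 3.1s + 15.21.
Matching s² + 2ζω_n s + ω_n²: ω_n = √15.21 = 3.901 rad/s and 2ζω_n = 3.1, so ζ = 3.1/(2·3.901) = 0.397.

ω_n = 3.9 rad/s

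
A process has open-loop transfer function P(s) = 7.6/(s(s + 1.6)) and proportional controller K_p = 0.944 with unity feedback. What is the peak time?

Closed-loop characteristic equation: s² + 1.6s + 7.174 = 0, so ω_n = 2.679 rad/s and ζ = 1.6/(2·2.679) = 0.2987.
Damped frequency ω_d = ω_n√(1−ζ²) = 2.556 rad/s, so peak time T_p = π/ω_d = 1.23 s.

T_p = 1.23 s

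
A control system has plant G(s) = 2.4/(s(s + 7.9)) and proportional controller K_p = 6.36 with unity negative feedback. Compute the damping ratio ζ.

ζ = 1.01

The closed-loop denominator is s(s+7.9) + 6.36·2.4 = s² + 7.9s + 15.26.
So ω_n² = 15.26 ⇒ ω_n = 3.907 rad/s, and ζ = 7.9/(2ω_n) = 1.01.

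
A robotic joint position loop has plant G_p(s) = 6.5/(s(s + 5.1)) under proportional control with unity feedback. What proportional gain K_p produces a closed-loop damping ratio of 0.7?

Closed-loop characteristic equation: s² + 5.1s + K_p·6.5 = 0.
So ω_n = √(6.5K_p) and 2ζω_n = 5.1, giving ζ = 5.1/(2√(6.5K_p)).
Setting ζ = 0.7: √(6.5K_p) = 5.1/(2·0.7) = 3.643, so K_p = 13.27/6.5 = 2.04.

K_p = 2.04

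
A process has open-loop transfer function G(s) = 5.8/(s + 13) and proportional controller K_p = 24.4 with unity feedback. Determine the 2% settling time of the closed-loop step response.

T_s ≈ 0.0259 s

Closed-loop transfer function: T(s) = K_p·G(s)/(1 + K_p·G(s)) = 141.5/(s + 13 + 141.5) = 141.5/(s + 154.5).
Time constant τ = 1/154.5 = 0.006472 s, so the 2% settling time is about 4τ = 0.0259 s.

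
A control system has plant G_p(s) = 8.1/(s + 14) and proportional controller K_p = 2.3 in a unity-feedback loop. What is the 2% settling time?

T_s ≈ 0.123 s

Closed-loop transfer function: T(s) = K_p·G_p(s)/(1 + K_p·G_p(s)) = 18.63/(s + 14 + 18.63) = 18.63/(s + 32.63).
Time constant τ = 1/32.63 = 0.03065 s, so the 2% settling time is about 4τ = 0.123 s.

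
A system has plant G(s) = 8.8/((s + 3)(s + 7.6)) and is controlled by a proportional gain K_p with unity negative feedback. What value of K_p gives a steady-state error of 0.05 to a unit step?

For a type-0 loop with proportional control, e_ss = 1/(1 + K_p·G(0)).
G(0) = 0.386. Require 1/(1 + K_p·0.386) = 0.05, so 1 + 0.386·K_p = 20.
K_p = (20 − 1)/0.386 = 49.2.

K_p = 49.2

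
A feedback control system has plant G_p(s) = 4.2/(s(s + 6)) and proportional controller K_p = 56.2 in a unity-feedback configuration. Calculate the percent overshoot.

Closed-loop characteristic equation: s² + 6s + 236 = 0, so ω_n = 15.36 rad/s and ζ = 6/(2·15.36) = 0.1953.
%OS = 100·exp(−πζ/√(1−ζ²)) = 100·exp(−π·0.1953/√0.9619) = 53.5%.

53.5%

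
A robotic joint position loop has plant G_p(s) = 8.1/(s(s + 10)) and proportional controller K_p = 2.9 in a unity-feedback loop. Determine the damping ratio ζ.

ζ = 1.03

With unity feedback the closed-loop characteristic equation is s² + 10s + 2.9·8.1 = s² + 10s + 23.49 = 0.
Matching s² + 2ζω_n s + ω_n²: ω_n = √23.49 = 4.847 rad/s and 2ζω_n = 10, so ζ = 10/(2·4.847) = 1.03.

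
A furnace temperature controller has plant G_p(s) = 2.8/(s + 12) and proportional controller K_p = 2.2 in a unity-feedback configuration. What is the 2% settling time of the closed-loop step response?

T_s ≈ 0.22 s

Closed-loop transfer function: T(s) = K_p·G_p(s)/(1 + K_p·G_p(s)) = 6.16/(s + 12 + 6.16) = 6.16/(s + 18.16).
Time constant τ = 1/18.16 = 0.05507 s, so the 2% settling time is about 4τ = 0.22 s.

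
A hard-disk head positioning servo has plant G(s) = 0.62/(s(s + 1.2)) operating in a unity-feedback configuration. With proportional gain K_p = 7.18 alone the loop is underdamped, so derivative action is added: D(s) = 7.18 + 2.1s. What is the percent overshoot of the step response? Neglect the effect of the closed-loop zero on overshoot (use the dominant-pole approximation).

9.89%

Forward path: (7.18 + 2.1s)·0.62/(s(s+1.2)). The closed-loop characteristic equation is s² + (1.2 + 0.62·2.1)s + 0.62·7.18 = 0.
That is s² + 2.502s + 4.452 = 0, so ω_n = 2.11 rad/s and ζ = 2.502/(2·2.11) = 0.5929.
%OS = 100·exp(−πζ/√(1−ζ²)) = 9.89%.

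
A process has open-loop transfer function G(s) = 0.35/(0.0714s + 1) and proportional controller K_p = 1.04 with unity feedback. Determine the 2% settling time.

Closed loop: T(s) = K_p·G/(1+K_p·G) = 0.364/(0.0714s + 1 + 0.364), with pole at s = −(1 + 0.364)/0.0714 = −19.1.
τ = 1/19.1 = 0.05235 s, so 2% settling time ≈ 4τ = 0.209 s.

T_s ≈ 0.209 s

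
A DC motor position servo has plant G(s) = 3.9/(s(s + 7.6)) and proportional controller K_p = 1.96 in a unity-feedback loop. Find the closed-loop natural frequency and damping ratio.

The closed-loop denominator is s(s+7.6) + 1.96·3.9 = s² + 7.6s + 7.644.
So ω_n² = 7.644 ⇒ ω_n = 2.765 rad/s, and ζ = 7.6/(2ω_n) = 1.37.

ω_n = 2.76 rad/s, ζ = 1.37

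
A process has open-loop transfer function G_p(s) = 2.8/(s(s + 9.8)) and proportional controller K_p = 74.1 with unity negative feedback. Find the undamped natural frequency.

ω_n = 14.4 rad/s

With unity feedback the closed-loop characteristic equation is s² + 9.8s + 74.1·2.8 = s² + 9.8s + 207.5 = 0.
So ω_n² = 207.5 ⇒ ω_n = 14.4 rad/s, and ζ = 9.8/(2ω_n) = 0.34.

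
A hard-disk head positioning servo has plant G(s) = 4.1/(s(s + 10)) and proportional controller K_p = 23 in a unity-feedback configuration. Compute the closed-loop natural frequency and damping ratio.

With unity feedback the closed-loop characteristic equation is s² + 10s + 23·4.1 = s² + 10s + 94.3 = 0.
Matching s² + 2ζω_n s + ω_n²: ω_n = √94.3 = 9.711 rad/s and 2ζω_n = 10, so ζ = 10/(2·9.711) = 0.515.

ω_n = 9.71 rad/s, ζ = 0.515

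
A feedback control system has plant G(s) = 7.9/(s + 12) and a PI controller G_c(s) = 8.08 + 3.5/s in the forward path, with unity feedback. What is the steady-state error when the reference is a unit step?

0

The open loop G_c(s)G(s) has a pole at the origin (type 1), so the static position error constant is infinite and e_ss = 1/(1+∞) = 0.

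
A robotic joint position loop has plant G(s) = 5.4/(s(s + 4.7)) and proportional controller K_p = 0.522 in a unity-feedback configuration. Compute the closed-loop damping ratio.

ζ = 1.4

With unity feedback the closed-loop characteristic equation is s² + 4.7s + 0.522·5.4 = s² + 4.7s + 2.819 = 0.
Matching s² + 2ζω_n s + ω_n²: ω_n = √2.819 = 1.679 rad/s and 2ζω_n = 4.7, so ζ = 4.7/(2·1.679) = 1.4.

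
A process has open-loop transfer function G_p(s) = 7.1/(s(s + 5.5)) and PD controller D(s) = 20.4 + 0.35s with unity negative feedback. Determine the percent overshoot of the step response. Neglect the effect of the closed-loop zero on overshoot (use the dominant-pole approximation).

Forward path: (20.4 + 0.35s)·7.1/(s(s+5.5)). The closed-loop characteristic equation is s² + (5.5 + 7.1·0.35)s + 7.1·20.4 = 0.
That is s² + 7.985s + 144.8 = 0, so ω_n = 12.03 rad/s and ζ = 7.985/(2·12.03) = 0.3317.
%OS = 100·exp(−πζ/√(1−ζ²)) = 33.1%.

33.1%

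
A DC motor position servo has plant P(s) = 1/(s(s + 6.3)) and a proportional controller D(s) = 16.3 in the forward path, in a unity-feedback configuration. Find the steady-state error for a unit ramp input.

The loop has one pole at the origin (type 1). Velocity error constant K_v = lim_{s→0} s·D(s)P(s) = 16.3·1/6.3 = 2.587.
Steady-state error to a unit ramp: e_ss = 1/K_v = 0.387.

0.387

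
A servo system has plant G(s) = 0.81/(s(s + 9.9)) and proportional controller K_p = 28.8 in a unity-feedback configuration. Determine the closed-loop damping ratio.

With unity feedback the closed-loop characteristic equation is s² + 9.9s + 28.8·0.81 = s² + 9.9s + 23.33 = 0.
So ω_n² = 23.33 ⇒ ω_n = 4.83 rad/s, and ζ = 9.9/(2ω_n) = 1.02.

ζ = 1.02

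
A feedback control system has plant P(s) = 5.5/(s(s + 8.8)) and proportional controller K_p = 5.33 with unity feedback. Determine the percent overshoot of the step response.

From 1 + K_pP(s) = 0: s² + 8.8s + 29.32 = 0 ⇒ ω_n = 5.414, ζ = 0.8127.
%OS = 100·exp(−πζ/√(1−ζ²)) = 100·exp(−π·0.8127/√0.3396) = 1.25%.

1.25%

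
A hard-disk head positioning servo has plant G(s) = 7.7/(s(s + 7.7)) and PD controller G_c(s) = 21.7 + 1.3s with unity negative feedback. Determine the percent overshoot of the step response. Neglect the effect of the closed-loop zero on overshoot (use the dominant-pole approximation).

5.21%

Forward path: (21.7 + 1.3s)·7.7/(s(s+7.7)). The closed-loop characteristic equation is s² + (7.7 + 7.7·1.3)s + 7.7·21.7 = 0.
That is s² + 17.71s + 167.1 = 0, so ω_n = 12.93 rad/s and ζ = 17.71/(2·12.93) = 0.685.
%OS = 100·exp(−πζ/√(1−ζ²)) = 5.21%.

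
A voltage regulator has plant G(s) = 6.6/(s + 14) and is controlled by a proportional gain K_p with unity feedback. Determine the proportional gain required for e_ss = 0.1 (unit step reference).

Steady-state error for a unit step on this type-0 loop is 1/(1 + K_p·G(0)).
G(0) = 0.4714. Require 1/(1 + K_p·0.4714) = 0.1, so 1 + 0.4714·K_p = 10.
K_p = (10 − 1)/0.4714 = 19.1.

K_p = 19.1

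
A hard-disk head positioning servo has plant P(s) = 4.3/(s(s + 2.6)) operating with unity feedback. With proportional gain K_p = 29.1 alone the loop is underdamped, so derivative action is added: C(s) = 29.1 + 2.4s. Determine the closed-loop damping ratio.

ζ = 0.577

Forward path: (29.1 + 2.4s)·4.3/(s(s+2.6)). The closed-loop characteristic equation is s² + (2.6 + 4.3·2.4)s + 4.3·29.1 = 0.
That is s² + 12.92s + 125.1 = 0, so ω_n = 11.19 rad/s and ζ = 12.92/(2·11.19) = 0.5775.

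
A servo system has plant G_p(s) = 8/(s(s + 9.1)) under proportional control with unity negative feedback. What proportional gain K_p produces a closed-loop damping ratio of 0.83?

K_p = 3.76

Closed-loop characteristic equation: s² + 9.1s + K_p·8 = 0.
So ω_n = √(8K_p) and 2ζω_n = 9.1, giving ζ = 9.1/(2√(8K_p)).
Setting ζ = 0.83: √(8K_p) = 9.1/(2·0.83) = 5.482, so K_p = 30.05/8 = 3.76.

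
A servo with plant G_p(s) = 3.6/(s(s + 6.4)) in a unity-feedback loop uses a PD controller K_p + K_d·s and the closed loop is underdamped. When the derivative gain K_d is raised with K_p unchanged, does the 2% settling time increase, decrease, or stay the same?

Characteristic equation s² + (6.4 + 3.6K_d)s + 3.6K_p = 0: raising K_d increases ζω_n = (6.4+3.6K_d)/2 while the loop stays underdamped, so T_s ≈ 4/(ζω_n) decreases.

decrease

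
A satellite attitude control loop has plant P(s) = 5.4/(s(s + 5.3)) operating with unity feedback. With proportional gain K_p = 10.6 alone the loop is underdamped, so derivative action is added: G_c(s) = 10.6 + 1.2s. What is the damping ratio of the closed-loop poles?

ζ = 0.779

Forward path: (10.6 + 1.2s)·5.4/(s(s+5.3)). The closed-loop characteristic equation is s² + (5.3 + 5.4·1.2)s + 5.4·10.6 = 0.
That is s² + 11.78s + 57.24 = 0, so ω_n = 7.566 rad/s and ζ = 11.78/(2·7.566) = 0.7785.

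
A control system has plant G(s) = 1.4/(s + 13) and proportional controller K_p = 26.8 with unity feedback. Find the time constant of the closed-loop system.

τ = 0.0198 s

Closed-loop transfer function: T(s) = K_p·G(s)/(1 + K_p·G(s)) = 37.52/(s + 13 + 37.52) = 37.52/(s + 50.52).
Time constant τ = 1/50.52 = 0.0198 s.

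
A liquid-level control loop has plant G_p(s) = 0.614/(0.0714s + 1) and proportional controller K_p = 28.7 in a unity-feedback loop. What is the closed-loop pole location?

Closed loop: T(s) = K_p·G_p/(1+K_p·G_p) = 17.62/(0.0714s + 1 + 17.62), with pole at s = −(1 + 17.62)/0.0714 = −260.8.

s = -260.8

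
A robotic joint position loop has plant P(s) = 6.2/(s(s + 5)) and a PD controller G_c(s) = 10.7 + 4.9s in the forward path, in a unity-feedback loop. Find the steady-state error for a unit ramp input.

The loop has one pole at the origin (type 1). Velocity error constant K_v = lim_{s→0} s·G_c(s)P(s) = 10.7·6.2/5 = 13.27.
Steady-state error to a unit ramp: e_ss = 1/K_v = 0.0754.

0.0754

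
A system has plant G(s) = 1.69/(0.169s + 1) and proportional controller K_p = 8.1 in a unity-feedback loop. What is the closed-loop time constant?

Closed loop: T(s) = K_p·G/(1+K_p·G) = 13.69/(0.169s + 1 + 13.69), with pole at s = −(1 + 13.69)/0.169 = −86.92.
Closed-loop time constant τ = 1/86.92 = 0.0115 s.

τ = 0.0115 s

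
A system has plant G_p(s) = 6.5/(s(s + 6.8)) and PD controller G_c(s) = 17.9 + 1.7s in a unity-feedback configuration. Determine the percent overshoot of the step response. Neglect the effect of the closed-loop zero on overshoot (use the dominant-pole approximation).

0.977%

Forward path: (17.9 + 1.7s)·6.5/(s(s+6.8)). The closed-loop characteristic equation is s² + (6.8 + 6.5·1.7)s + 6.5·17.9 = 0.
That is s² + 17.85s + 116.3 = 0, so ω_n = 10.79 rad/s and ζ = 17.85/(2·10.79) = 0.8274.
%OS = 100·exp(−πζ/√(1−ζ²)) = 0.977%.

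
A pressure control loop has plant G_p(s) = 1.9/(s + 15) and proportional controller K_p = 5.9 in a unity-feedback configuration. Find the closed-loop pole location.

Closed-loop transfer function: T(s) = K_p·G_p(s)/(1 + K_p·G_p(s)) = 11.21/(s + 15 + 11.21) = 11.21/(s + 26.21).
The closed-loop pole is at s = −26.21.

s = -26.21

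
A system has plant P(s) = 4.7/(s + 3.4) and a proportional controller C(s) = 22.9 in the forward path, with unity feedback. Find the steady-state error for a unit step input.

0.0306

The loop is type 0. Static position error constant K_pos = C(0)·P(0) = 22.9·1.382 = 31.66.
Steady-state error to a unit step: e_ss = 1/(1+K_pos) = 1/32.66 = 0.0306.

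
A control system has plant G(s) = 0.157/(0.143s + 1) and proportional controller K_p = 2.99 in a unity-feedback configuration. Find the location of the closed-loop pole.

Closed loop: T(s) = K_p·G/(1+K_p·G) = 0.4694/(0.143s + 1 + 0.4694), with pole at s = −(1 + 0.4694)/0.143 = −10.28.

s = -10.28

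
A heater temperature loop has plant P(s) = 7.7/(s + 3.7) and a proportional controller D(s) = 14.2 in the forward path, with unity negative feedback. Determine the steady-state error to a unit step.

The loop is type 0. Static position error constant K_pos = D(0)·P(0) = 14.2·2.081 = 29.55.
Steady-state error to a unit step: e_ss = 1/(1+K_pos) = 1/30.55 = 0.0327.

0.0327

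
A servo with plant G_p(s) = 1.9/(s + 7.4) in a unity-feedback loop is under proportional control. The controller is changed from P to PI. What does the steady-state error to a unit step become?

0

Adding integral action puts a pole at s = 0 in the forward path, raising the system type to 1; a type-1 loop has zero steady-state error to a step.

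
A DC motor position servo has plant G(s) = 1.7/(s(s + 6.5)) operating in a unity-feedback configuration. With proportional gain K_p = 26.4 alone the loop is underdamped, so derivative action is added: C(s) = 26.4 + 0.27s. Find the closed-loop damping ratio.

Forward path: (26.4 + 0.27s)·1.7/(s(s+6.5)). The closed-loop characteristic equation is s² + (6.5 + 1.7·0.27)s + 1.7·26.4 = 0.
That is s² + 6.959s + 44.88 = 0, so ω_n = 6.699 rad/s and ζ = 6.959/(2·6.699) = 0.5194.

ζ = 0.519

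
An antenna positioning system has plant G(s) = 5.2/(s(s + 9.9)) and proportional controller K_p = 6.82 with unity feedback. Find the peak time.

T_p = 0.949 s

Closed-loop characteristic equation: s² + 9.9s + 35.46 = 0, so ω_n = 5.955 rad/s and ζ = 9.9/(2·5.955) = 0.8312.
Damped frequency ω_d = ω_n√(1−ζ²) = 3.311 rad/s, so peak time T_p = π/ω_d = 0.949 s.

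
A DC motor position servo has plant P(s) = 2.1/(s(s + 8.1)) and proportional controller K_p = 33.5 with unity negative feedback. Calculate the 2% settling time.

From 1 + K_pP(s) = 0: s² + 8.1s + 70.35 = 0 ⇒ ω_n = 8.387, ζ = 0.4829.
2% settling time T_s ≈ 4/(ζω_n) = 4/4.05 = 0.988 s.

T_s ≈ 0.988 s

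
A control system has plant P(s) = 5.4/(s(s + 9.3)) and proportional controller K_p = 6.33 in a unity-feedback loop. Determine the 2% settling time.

T_s ≈ 0.86 s

The closed-loop denominator s² + 9.3s + 34.18 gives ω_n = √34.18 = 5.847 and ζ = 9.3/(2ω_n) = 0.7953.
2% settling time T_s ≈ 4/(ζω_n) = 4/4.65 = 0.86 s.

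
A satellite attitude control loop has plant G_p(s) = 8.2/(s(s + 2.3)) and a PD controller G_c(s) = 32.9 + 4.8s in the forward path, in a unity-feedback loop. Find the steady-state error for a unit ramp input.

0.00853

The loop has one pole at the origin (type 1). Velocity error constant K_v = lim_{s→0} s·G_c(s)G_p(s) = 32.9·8.2/2.3 = 117.3.
Steady-state error to a unit ramp: e_ss = 1/K_v = 0.00853.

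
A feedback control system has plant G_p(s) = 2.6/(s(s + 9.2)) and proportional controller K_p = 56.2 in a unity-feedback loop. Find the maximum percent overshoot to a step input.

27.5%

From 1 + K_pG_p(s) = 0: s² + 9.2s + 146.1 = 0 ⇒ ω_n = 12.09, ζ = 0.3805.
%OS = 100·exp(−πζ/√(1−ζ²)) = 100·exp(−π·0.3805/√0.8552) = 27.5%.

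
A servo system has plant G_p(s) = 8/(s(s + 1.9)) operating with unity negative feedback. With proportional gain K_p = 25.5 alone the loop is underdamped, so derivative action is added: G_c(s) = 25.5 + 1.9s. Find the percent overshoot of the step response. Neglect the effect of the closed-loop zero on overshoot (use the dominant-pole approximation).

Forward path: (25.5 + 1.9s)·8/(s(s+1.9)). The closed-loop characteristic equation is s² + (1.9 + 8·1.9)s + 8·25.5 = 0.
That is s² + 17.1s + 204 = 0, so ω_n = 14.28 rad/s and ζ = 17.1/(2·14.28) = 0.5986.
%OS = 100·exp(−πζ/√(1−ζ²)) = 9.56%.

9.56%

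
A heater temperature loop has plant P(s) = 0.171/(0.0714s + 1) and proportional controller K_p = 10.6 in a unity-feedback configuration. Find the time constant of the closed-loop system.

τ = 0.0254 s

Closed loop: T(s) = K_p·P/(1+K_p·P) = 1.813/(0.0714s + 1 + 1.813), with pole at s = −(1 + 1.813)/0.0714 = −39.39.
Closed-loop time constant τ = 1/39.39 = 0.0254 s.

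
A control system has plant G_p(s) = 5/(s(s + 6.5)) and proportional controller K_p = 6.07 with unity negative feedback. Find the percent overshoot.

The closed-loop denominator s² + 6.5s + 30.35 gives ω_n = √30.35 = 5.509 and ζ = 6.5/(2ω_n) = 0.5899.
%OS = 100·exp(−πζ/√(1−ζ²)) = 100·exp(−π·0.5899/√0.652) = 10.1%.

10.1%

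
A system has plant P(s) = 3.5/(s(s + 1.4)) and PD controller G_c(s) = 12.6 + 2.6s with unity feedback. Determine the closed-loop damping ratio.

Forward path: (12.6 + 2.6s)·3.5/(s(s+1.4)). The closed-loop characteristic equation is s² + (1.4 + 3.5·2.6)s + 3.5·12.6 = 0.
That is s² + 10.5s + 44.1 = 0, so ω_n = 6.641 rad/s and ζ = 10.5/(2·6.641) = 0.7906.

ζ = 0.791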